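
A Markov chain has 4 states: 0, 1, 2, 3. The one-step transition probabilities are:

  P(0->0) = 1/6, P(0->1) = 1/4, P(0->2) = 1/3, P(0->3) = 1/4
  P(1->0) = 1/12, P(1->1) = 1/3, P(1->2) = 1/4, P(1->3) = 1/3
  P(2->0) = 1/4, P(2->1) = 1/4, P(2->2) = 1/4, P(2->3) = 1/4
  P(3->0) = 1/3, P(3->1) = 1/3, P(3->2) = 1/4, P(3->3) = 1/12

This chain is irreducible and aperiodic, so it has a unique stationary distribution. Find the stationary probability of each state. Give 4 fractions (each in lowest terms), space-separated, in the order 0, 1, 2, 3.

The stationary distribution satisfies pi = pi * P, i.e.:
  pi_0 = 1/6*pi_0 + 1/12*pi_1 + 1/4*pi_2 + 1/3*pi_3
  pi_1 = 1/4*pi_0 + 1/3*pi_1 + 1/4*pi_2 + 1/3*pi_3
  pi_2 = 1/3*pi_0 + 1/4*pi_1 + 1/4*pi_2 + 1/4*pi_3
  pi_3 = 1/4*pi_0 + 1/3*pi_1 + 1/4*pi_2 + 1/12*pi_3
with normalization: pi_0 + pi_1 + pi_2 + pi_3 = 1.

Using the first 3 balance equations plus normalization, the linear system A*pi = b is:
  [-5/6, 1/12, 1/4, 1/3] . pi = 0
  [1/4, -2/3, 1/4, 1/3] . pi = 0
  [1/3, 1/4, -3/4, 1/4] . pi = 0
  [1, 1, 1, 1] . pi = 1

Solving yields:
  pi_0 = 45/221
  pi_1 = 5/17
  pi_2 = 59/221
  pi_3 = 4/17

Verification (pi * P):
  45/221*1/6 + 5/17*1/12 + 59/221*1/4 + 4/17*1/3 = 45/221 = pi_0  (ok)
  45/221*1/4 + 5/17*1/3 + 59/221*1/4 + 4/17*1/3 = 5/17 = pi_1  (ok)
  45/221*1/3 + 5/17*1/4 + 59/221*1/4 + 4/17*1/4 = 59/221 = pi_2  (ok)
  45/221*1/4 + 5/17*1/3 + 59/221*1/4 + 4/17*1/12 = 4/17 = pi_3  (ok)

Answer: 45/221 5/17 59/221 4/17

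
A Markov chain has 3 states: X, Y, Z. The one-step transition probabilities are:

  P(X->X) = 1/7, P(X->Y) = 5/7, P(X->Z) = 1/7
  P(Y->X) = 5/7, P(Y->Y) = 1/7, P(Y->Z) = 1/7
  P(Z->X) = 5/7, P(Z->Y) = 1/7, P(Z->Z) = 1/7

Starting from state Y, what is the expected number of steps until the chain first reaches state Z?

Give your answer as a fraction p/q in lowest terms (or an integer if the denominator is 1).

Let h_i = expected steps to first reach Z from state i.
Boundary: h_Z = 0.
First-step equations for the other states:
  h_X = 1 + 1/7*h_X + 5/7*h_Y + 1/7*h_Z
  h_Y = 1 + 5/7*h_X + 1/7*h_Y + 1/7*h_Z

Substituting h_Z = 0 and rearranging gives the linear system (I - Q) h = 1:
  [6/7, -5/7] . (h_X, h_Y) = 1
  [-5/7, 6/7] . (h_X, h_Y) = 1

Solving yields:
  h_X = 7
  h_Y = 7

Starting state is Y, so the expected hitting time is h_Y = 7.

Answer: 7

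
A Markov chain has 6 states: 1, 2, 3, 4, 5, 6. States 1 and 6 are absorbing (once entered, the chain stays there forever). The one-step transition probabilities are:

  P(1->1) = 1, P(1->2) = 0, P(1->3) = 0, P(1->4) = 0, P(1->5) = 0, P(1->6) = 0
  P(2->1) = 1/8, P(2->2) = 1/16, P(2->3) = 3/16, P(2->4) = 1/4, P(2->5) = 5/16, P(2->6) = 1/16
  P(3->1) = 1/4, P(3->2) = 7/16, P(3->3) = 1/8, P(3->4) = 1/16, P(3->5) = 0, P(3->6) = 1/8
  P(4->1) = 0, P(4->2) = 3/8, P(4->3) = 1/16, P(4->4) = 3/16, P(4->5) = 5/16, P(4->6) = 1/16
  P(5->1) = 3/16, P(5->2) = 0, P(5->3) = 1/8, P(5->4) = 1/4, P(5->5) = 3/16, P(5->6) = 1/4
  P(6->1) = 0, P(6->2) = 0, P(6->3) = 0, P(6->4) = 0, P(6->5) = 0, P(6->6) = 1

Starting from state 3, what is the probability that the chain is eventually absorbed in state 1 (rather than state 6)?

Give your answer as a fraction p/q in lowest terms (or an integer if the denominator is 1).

Let a_i = P(absorbed in 1 | start in state i).
Boundary conditions: a_1 = 1, a_6 = 0.
For each transient state i, a_i = sum_j P(i->j) * a_j:
  a_2 = 1/8*a_1 + 1/16*a_2 + 3/16*a_3 + 1/4*a_4 + 5/16*a_5 + 1/16*a_6
  a_3 = 1/4*a_1 + 7/16*a_2 + 1/8*a_3 + 1/16*a_4 + 0*a_5 + 1/8*a_6
  a_4 = 0*a_1 + 3/8*a_2 + 1/16*a_3 + 3/16*a_4 + 5/16*a_5 + 1/16*a_6
  a_5 = 3/16*a_1 + 0*a_2 + 1/8*a_3 + 1/4*a_4 + 3/16*a_5 + 1/4*a_6

Substituting a_1 = 1 and a_6 = 0, rearrange to (I - Q) a = r where r[i] = P(i -> 1):
  [15/16, -3/16, -1/4, -5/16] . (a_2, a_3, a_4, a_5) = 1/8
  [-7/16, 7/8, -1/16, 0] . (a_2, a_3, a_4, a_5) = 1/4
  [-3/8, -1/16, 13/16, -5/16] . (a_2, a_3, a_4, a_5) = 0
  [0, -1/8, -1/4, 13/16] . (a_2, a_3, a_4, a_5) = 3/16

Solving yields:
  a_2 = 5241/9890
  a_3 = 5777/9890
  a_4 = 4631/9890
  a_5 = 2298/4945

Starting state is 3, so the absorption probability is a_3 = 5777/9890.

Answer: 5777/9890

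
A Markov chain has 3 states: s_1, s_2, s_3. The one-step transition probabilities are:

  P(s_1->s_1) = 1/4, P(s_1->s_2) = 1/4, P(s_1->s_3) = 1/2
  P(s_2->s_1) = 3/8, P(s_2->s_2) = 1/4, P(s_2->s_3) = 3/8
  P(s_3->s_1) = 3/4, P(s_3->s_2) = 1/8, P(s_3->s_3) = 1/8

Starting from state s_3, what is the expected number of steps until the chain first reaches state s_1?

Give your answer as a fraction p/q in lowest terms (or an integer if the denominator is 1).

Let h_i = expected steps to first reach s_1 from state i.
Boundary: h_s_1 = 0.
First-step equations for the other states:
  h_s_2 = 1 + 3/8*h_s_1 + 1/4*h_s_2 + 3/8*h_s_3
  h_s_3 = 1 + 3/4*h_s_1 + 1/8*h_s_2 + 1/8*h_s_3

Substituting h_s_1 = 0 and rearranging gives the linear system (I - Q) h = 1:
  [3/4, -3/8] . (h_s_2, h_s_3) = 1
  [-1/8, 7/8] . (h_s_2, h_s_3) = 1

Solving yields:
  h_s_2 = 80/39
  h_s_3 = 56/39

Starting state is s_3, so the expected hitting time is h_s_3 = 56/39.

Answer: 56/39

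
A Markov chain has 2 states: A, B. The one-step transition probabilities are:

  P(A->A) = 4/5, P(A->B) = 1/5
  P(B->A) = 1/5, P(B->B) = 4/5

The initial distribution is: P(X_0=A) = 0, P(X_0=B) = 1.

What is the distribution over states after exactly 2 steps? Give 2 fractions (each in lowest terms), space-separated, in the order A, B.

Answer: 8/25 17/25

Derivation:
Propagating the distribution step by step (d_{t+1} = d_t * P):
d_0 = (A=0, B=1)
  d_1[A] = 0*4/5 + 1*1/5 = 1/5
  d_1[B] = 0*1/5 + 1*4/5 = 4/5
d_1 = (A=1/5, B=4/5)
  d_2[A] = 1/5*4/5 + 4/5*1/5 = 8/25
  d_2[B] = 1/5*1/5 + 4/5*4/5 = 17/25
d_2 = (A=8/25, B=17/25)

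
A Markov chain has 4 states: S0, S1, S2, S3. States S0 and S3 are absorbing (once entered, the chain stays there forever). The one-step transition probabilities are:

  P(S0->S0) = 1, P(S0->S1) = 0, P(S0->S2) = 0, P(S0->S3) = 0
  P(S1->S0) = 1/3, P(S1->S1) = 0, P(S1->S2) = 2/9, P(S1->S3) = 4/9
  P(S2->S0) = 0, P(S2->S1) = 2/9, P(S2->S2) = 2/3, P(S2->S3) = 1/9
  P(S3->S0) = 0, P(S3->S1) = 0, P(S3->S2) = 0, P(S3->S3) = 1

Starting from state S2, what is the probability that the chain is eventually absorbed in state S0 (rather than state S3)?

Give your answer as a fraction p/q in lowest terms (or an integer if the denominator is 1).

Answer: 6/23

Derivation:
Let a_i = P(absorbed in S0 | start in state i).
Boundary conditions: a_S0 = 1, a_S3 = 0.
For each transient state i, a_i = sum_j P(i->j) * a_j:
  a_S1 = 1/3*a_S0 + 0*a_S1 + 2/9*a_S2 + 4/9*a_S3
  a_S2 = 0*a_S0 + 2/9*a_S1 + 2/3*a_S2 + 1/9*a_S3

Substituting a_S0 = 1 and a_S3 = 0, rearrange to (I - Q) a = r where r[i] = P(i -> S0):
  [1, -2/9] . (a_S1, a_S2) = 1/3
  [-2/9, 1/3] . (a_S1, a_S2) = 0

Solving yields:
  a_S1 = 9/23
  a_S2 = 6/23

Starting state is S2, so the absorption probability is a_S2 = 6/23.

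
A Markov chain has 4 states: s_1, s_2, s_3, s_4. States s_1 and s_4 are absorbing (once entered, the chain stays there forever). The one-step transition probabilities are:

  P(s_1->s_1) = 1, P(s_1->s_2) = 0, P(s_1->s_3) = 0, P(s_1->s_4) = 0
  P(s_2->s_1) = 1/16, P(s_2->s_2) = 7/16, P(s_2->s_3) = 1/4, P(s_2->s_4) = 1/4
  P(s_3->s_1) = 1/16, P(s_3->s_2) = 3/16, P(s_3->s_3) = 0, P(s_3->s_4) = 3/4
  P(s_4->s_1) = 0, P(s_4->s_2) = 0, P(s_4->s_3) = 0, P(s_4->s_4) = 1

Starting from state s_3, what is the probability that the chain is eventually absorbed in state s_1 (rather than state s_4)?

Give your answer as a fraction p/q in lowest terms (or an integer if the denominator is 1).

Answer: 1/11

Derivation:
Let a_i = P(absorbed in s_1 | start in state i).
Boundary conditions: a_s_1 = 1, a_s_4 = 0.
For each transient state i, a_i = sum_j P(i->j) * a_j:
  a_s_2 = 1/16*a_s_1 + 7/16*a_s_2 + 1/4*a_s_3 + 1/4*a_s_4
  a_s_3 = 1/16*a_s_1 + 3/16*a_s_2 + 0*a_s_3 + 3/4*a_s_4

Substituting a_s_1 = 1 and a_s_4 = 0, rearrange to (I - Q) a = r where r[i] = P(i -> s_1):
  [9/16, -1/4] . (a_s_2, a_s_3) = 1/16
  [-3/16, 1] . (a_s_2, a_s_3) = 1/16

Solving yields:
  a_s_2 = 5/33
  a_s_3 = 1/11

Starting state is s_3, so the absorption probability is a_s_3 = 1/11.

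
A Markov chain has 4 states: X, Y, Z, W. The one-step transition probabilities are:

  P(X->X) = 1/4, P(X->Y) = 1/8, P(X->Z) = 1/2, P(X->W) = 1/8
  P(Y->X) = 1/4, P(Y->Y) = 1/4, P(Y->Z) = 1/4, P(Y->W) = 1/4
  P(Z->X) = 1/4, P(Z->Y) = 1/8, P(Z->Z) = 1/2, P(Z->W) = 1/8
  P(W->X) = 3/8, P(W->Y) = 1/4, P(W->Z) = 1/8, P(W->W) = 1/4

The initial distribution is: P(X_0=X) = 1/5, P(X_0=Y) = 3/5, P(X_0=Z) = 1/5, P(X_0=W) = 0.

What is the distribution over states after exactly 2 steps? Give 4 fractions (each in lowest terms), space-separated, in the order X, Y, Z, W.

Propagating the distribution step by step (d_{t+1} = d_t * P):
d_0 = (X=1/5, Y=3/5, Z=1/5, W=0)
  d_1[X] = 1/5*1/4 + 3/5*1/4 + 1/5*1/4 + 0*3/8 = 1/4
  d_1[Y] = 1/5*1/8 + 3/5*1/4 + 1/5*1/8 + 0*1/4 = 1/5
  d_1[Z] = 1/5*1/2 + 3/5*1/4 + 1/5*1/2 + 0*1/8 = 7/20
  d_1[W] = 1/5*1/8 + 3/5*1/4 + 1/5*1/8 + 0*1/4 = 1/5
d_1 = (X=1/4, Y=1/5, Z=7/20, W=1/5)
  d_2[X] = 1/4*1/4 + 1/5*1/4 + 7/20*1/4 + 1/5*3/8 = 11/40
  d_2[Y] = 1/4*1/8 + 1/5*1/4 + 7/20*1/8 + 1/5*1/4 = 7/40
  d_2[Z] = 1/4*1/2 + 1/5*1/4 + 7/20*1/2 + 1/5*1/8 = 3/8
  d_2[W] = 1/4*1/8 + 1/5*1/4 + 7/20*1/8 + 1/5*1/4 = 7/40
d_2 = (X=11/40, Y=7/40, Z=3/8, W=7/40)

Answer: 11/40 7/40 3/8 7/40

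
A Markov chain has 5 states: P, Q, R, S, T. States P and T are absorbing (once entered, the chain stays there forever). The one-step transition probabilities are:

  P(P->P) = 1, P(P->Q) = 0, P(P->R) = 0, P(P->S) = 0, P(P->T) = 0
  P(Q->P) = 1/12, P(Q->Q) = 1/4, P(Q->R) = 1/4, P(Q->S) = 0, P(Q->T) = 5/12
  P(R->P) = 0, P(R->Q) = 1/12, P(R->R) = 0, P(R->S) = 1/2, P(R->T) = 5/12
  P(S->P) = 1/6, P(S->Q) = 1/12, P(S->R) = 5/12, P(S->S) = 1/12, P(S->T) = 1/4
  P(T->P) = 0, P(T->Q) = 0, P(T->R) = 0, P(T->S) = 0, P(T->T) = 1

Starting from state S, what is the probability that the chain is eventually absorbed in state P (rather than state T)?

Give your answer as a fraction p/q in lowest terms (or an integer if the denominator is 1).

Let a_i = P(absorbed in P | start in state i).
Boundary conditions: a_P = 1, a_T = 0.
For each transient state i, a_i = sum_j P(i->j) * a_j:
  a_Q = 1/12*a_P + 1/4*a_Q + 1/4*a_R + 0*a_S + 5/12*a_T
  a_R = 0*a_P + 1/12*a_Q + 0*a_R + 1/2*a_S + 5/12*a_T
  a_S = 1/6*a_P + 1/12*a_Q + 5/12*a_R + 1/12*a_S + 1/4*a_T

Substituting a_P = 1 and a_T = 0, rearrange to (I - Q) a = r where r[i] = P(i -> P):
  [3/4, -1/4, 0] . (a_Q, a_R, a_S) = 1/12
  [-1/12, 1, -1/2] . (a_Q, a_R, a_S) = 0
  [-1/12, -5/12, 11/12] . (a_Q, a_R, a_S) = 1/6

Solving yields:
  a_Q = 46/289
  a_R = 125/867
  a_S = 227/867

Starting state is S, so the absorption probability is a_S = 227/867.

Answer: 227/867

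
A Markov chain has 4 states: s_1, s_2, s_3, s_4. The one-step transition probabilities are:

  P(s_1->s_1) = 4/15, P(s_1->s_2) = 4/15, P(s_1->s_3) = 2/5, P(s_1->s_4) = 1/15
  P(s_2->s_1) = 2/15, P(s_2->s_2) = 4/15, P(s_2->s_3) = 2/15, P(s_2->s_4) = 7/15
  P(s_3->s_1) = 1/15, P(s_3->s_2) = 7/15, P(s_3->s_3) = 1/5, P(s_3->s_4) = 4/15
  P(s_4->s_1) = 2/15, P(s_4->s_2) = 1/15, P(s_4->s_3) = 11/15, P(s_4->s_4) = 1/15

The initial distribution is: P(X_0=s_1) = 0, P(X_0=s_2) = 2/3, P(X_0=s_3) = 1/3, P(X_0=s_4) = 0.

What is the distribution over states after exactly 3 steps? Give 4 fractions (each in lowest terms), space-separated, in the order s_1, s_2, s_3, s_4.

Answer: 419/3375 341/1125 227/675 266/1125

Derivation:
Propagating the distribution step by step (d_{t+1} = d_t * P):
d_0 = (s_1=0, s_2=2/3, s_3=1/3, s_4=0)
  d_1[s_1] = 0*4/15 + 2/3*2/15 + 1/3*1/15 + 0*2/15 = 1/9
  d_1[s_2] = 0*4/15 + 2/3*4/15 + 1/3*7/15 + 0*1/15 = 1/3
  d_1[s_3] = 0*2/5 + 2/3*2/15 + 1/3*1/5 + 0*11/15 = 7/45
  d_1[s_4] = 0*1/15 + 2/3*7/15 + 1/3*4/15 + 0*1/15 = 2/5
d_1 = (s_1=1/9, s_2=1/3, s_3=7/45, s_4=2/5)
  d_2[s_1] = 1/9*4/15 + 1/3*2/15 + 7/45*1/15 + 2/5*2/15 = 31/225
  d_2[s_2] = 1/9*4/15 + 1/3*4/15 + 7/45*7/15 + 2/5*1/15 = 49/225
  d_2[s_3] = 1/9*2/5 + 1/3*2/15 + 7/45*1/5 + 2/5*11/15 = 31/75
  d_2[s_4] = 1/9*1/15 + 1/3*7/15 + 7/45*4/15 + 2/5*1/15 = 52/225
d_2 = (s_1=31/225, s_2=49/225, s_3=31/75, s_4=52/225)
  d_3[s_1] = 31/225*4/15 + 49/225*2/15 + 31/75*1/15 + 52/225*2/15 = 419/3375
  d_3[s_2] = 31/225*4/15 + 49/225*4/15 + 31/75*7/15 + 52/225*1/15 = 341/1125
  d_3[s_3] = 31/225*2/5 + 49/225*2/15 + 31/75*1/5 + 52/225*11/15 = 227/675
  d_3[s_4] = 31/225*1/15 + 49/225*7/15 + 31/75*4/15 + 52/225*1/15 = 266/1125
d_3 = (s_1=419/3375, s_2=341/1125, s_3=227/675, s_4=266/1125)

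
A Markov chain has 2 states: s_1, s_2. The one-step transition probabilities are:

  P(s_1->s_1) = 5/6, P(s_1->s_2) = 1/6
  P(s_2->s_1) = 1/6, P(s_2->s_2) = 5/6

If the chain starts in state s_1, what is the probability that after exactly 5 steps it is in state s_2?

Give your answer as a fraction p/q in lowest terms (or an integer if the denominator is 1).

Computing P^5 by repeated multiplication:
P^1 =
  s_1: [5/6, 1/6]
  s_2: [1/6, 5/6]
P^2 =
  s_1: [13/18, 5/18]
  s_2: [5/18, 13/18]
P^3 =
  s_1: [35/54, 19/54]
  s_2: [19/54, 35/54]
P^4 =
  s_1: [97/162, 65/162]
  s_2: [65/162, 97/162]
P^5 =
  s_1: [275/486, 211/486]
  s_2: [211/486, 275/486]

(P^5)[s_1 -> s_2] = 211/486

Answer: 211/486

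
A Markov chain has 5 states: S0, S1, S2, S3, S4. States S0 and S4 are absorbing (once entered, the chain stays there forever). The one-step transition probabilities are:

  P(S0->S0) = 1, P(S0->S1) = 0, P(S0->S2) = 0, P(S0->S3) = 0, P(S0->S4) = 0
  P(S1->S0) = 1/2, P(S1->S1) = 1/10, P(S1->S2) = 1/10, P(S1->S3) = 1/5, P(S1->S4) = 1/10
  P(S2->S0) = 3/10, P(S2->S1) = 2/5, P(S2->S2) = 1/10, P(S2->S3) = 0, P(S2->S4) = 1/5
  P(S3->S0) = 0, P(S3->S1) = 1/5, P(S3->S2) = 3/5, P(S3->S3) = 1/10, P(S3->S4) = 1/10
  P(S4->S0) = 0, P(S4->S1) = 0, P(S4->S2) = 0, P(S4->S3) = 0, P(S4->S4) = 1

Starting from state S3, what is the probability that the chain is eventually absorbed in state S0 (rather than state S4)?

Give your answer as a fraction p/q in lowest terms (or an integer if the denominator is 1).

Let a_i = P(absorbed in S0 | start in state i).
Boundary conditions: a_S0 = 1, a_S4 = 0.
For each transient state i, a_i = sum_j P(i->j) * a_j:
  a_S1 = 1/2*a_S0 + 1/10*a_S1 + 1/10*a_S2 + 1/5*a_S3 + 1/10*a_S4
  a_S2 = 3/10*a_S0 + 2/5*a_S1 + 1/10*a_S2 + 0*a_S3 + 1/5*a_S4
  a_S3 = 0*a_S0 + 1/5*a_S1 + 3/5*a_S2 + 1/10*a_S3 + 1/10*a_S4

Substituting a_S0 = 1 and a_S4 = 0, rearrange to (I - Q) a = r where r[i] = P(i -> S0):
  [9/10, -1/10, -1/5] . (a_S1, a_S2, a_S3) = 1/2
  [-2/5, 9/10, 0] . (a_S1, a_S2, a_S3) = 3/10
  [-1/5, -3/5, 9/10] . (a_S1, a_S2, a_S3) = 0

Solving yields:
  a_S1 = 156/203
  a_S2 = 137/203
  a_S3 = 18/29

Starting state is S3, so the absorption probability is a_S3 = 18/29.

Answer: 18/29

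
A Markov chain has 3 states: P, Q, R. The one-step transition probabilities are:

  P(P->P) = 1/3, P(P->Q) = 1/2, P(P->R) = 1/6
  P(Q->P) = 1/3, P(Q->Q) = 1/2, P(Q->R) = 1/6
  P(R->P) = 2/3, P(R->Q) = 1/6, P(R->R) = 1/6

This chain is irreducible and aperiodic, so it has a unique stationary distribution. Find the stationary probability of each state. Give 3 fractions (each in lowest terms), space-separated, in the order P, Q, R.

Answer: 7/18 4/9 1/6

Derivation:
The stationary distribution satisfies pi = pi * P, i.e.:
  pi_P = 1/3*pi_P + 1/3*pi_Q + 2/3*pi_R
  pi_Q = 1/2*pi_P + 1/2*pi_Q + 1/6*pi_R
  pi_R = 1/6*pi_P + 1/6*pi_Q + 1/6*pi_R
with normalization: pi_P + pi_Q + pi_R = 1.

Using the first 2 balance equations plus normalization, the linear system A*pi = b is:
  [-2/3, 1/3, 2/3] . pi = 0
  [1/2, -1/2, 1/6] . pi = 0
  [1, 1, 1] . pi = 1

Solving yields:
  pi_P = 7/18
  pi_Q = 4/9
  pi_R = 1/6

Verification (pi * P):
  7/18*1/3 + 4/9*1/3 + 1/6*2/3 = 7/18 = pi_P  (ok)
  7/18*1/2 + 4/9*1/2 + 1/6*1/6 = 4/9 = pi_Q  (ok)
  7/18*1/6 + 4/9*1/6 + 1/6*1/6 = 1/6 = pi_R  (ok)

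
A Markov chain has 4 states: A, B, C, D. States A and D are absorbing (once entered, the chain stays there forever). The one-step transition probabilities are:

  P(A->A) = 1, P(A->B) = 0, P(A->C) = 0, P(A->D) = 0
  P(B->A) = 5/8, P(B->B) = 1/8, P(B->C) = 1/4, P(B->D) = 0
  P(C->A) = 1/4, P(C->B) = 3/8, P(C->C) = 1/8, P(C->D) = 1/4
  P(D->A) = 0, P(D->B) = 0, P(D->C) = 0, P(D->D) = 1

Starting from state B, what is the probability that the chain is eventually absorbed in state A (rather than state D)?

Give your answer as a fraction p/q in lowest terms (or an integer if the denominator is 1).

Let a_i = P(absorbed in A | start in state i).
Boundary conditions: a_A = 1, a_D = 0.
For each transient state i, a_i = sum_j P(i->j) * a_j:
  a_B = 5/8*a_A + 1/8*a_B + 1/4*a_C + 0*a_D
  a_C = 1/4*a_A + 3/8*a_B + 1/8*a_C + 1/4*a_D

Substituting a_A = 1 and a_D = 0, rearrange to (I - Q) a = r where r[i] = P(i -> A):
  [7/8, -1/4] . (a_B, a_C) = 5/8
  [-3/8, 7/8] . (a_B, a_C) = 1/4

Solving yields:
  a_B = 39/43
  a_C = 29/43

Starting state is B, so the absorption probability is a_B = 39/43.

Answer: 39/43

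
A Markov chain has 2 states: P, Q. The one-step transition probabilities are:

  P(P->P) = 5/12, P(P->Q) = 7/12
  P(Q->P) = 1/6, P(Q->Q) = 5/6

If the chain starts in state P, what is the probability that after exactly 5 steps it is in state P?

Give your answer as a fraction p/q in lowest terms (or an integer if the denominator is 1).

Answer: 685/3072

Derivation:
Computing P^5 by repeated multiplication:
P^1 =
  P: [5/12, 7/12]
  Q: [1/6, 5/6]
P^2 =
  P: [13/48, 35/48]
  Q: [5/24, 19/24]
P^3 =
  P: [15/64, 49/64]
  Q: [7/32, 25/32]
P^4 =
  P: [173/768, 595/768]
  Q: [85/384, 299/384]
P^5 =
  P: [685/3072, 2387/3072]
  Q: [341/1536, 1195/1536]

(P^5)[P -> P] = 685/3072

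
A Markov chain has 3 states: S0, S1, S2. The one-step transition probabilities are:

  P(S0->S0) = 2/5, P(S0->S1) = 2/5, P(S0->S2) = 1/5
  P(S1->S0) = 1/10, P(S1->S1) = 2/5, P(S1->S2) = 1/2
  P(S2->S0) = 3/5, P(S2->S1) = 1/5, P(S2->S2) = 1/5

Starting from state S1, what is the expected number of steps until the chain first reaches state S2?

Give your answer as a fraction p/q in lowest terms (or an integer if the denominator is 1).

Let h_i = expected steps to first reach S2 from state i.
Boundary: h_S2 = 0.
First-step equations for the other states:
  h_S0 = 1 + 2/5*h_S0 + 2/5*h_S1 + 1/5*h_S2
  h_S1 = 1 + 1/10*h_S0 + 2/5*h_S1 + 1/2*h_S2

Substituting h_S2 = 0 and rearranging gives the linear system (I - Q) h = 1:
  [3/5, -2/5] . (h_S0, h_S1) = 1
  [-1/10, 3/5] . (h_S0, h_S1) = 1

Solving yields:
  h_S0 = 25/8
  h_S1 = 35/16

Starting state is S1, so the expected hitting time is h_S1 = 35/16.

Answer: 35/16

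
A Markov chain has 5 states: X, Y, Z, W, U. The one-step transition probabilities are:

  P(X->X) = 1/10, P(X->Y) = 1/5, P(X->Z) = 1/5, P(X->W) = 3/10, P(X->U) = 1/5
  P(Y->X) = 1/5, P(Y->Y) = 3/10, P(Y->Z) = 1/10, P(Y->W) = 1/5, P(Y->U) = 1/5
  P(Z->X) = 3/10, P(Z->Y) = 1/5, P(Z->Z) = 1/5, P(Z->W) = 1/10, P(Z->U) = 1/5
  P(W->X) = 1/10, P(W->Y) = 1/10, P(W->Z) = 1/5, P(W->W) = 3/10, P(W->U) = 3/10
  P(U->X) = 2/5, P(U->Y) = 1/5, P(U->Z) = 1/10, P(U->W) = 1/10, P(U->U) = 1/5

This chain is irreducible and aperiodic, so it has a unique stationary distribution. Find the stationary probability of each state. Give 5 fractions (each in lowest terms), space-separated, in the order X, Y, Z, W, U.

The stationary distribution satisfies pi = pi * P, i.e.:
  pi_X = 1/10*pi_X + 1/5*pi_Y + 3/10*pi_Z + 1/10*pi_W + 2/5*pi_U
  pi_Y = 1/5*pi_X + 3/10*pi_Y + 1/5*pi_Z + 1/10*pi_W + 1/5*pi_U
  pi_Z = 1/5*pi_X + 1/10*pi_Y + 1/5*pi_Z + 1/5*pi_W + 1/10*pi_U
  pi_W = 3/10*pi_X + 1/5*pi_Y + 1/10*pi_Z + 3/10*pi_W + 1/10*pi_U
  pi_U = 1/5*pi_X + 1/5*pi_Y + 1/5*pi_Z + 3/10*pi_W + 1/5*pi_U
with normalization: pi_X + pi_Y + pi_Z + pi_W + pi_U = 1.

Using the first 4 balance equations plus normalization, the linear system A*pi = b is:
  [-9/10, 1/5, 3/10, 1/10, 2/5] . pi = 0
  [1/5, -7/10, 1/5, 1/10, 1/5] . pi = 0
  [1/5, 1/10, -4/5, 1/5, 1/10] . pi = 0
  [3/10, 1/5, 1/10, -7/10, 1/10] . pi = 0
  [1, 1, 1, 1, 1] . pi = 1

Solving yields:
  pi_X = 1977/9082
  pi_Y = 906/4541
  pi_Z = 1435/9082
  pi_W = 928/4541
  pi_U = 1001/4541

Verification (pi * P):
  1977/9082*1/10 + 906/4541*1/5 + 1435/9082*3/10 + 928/4541*1/10 + 1001/4541*2/5 = 1977/9082 = pi_X  (ok)
  1977/9082*1/5 + 906/4541*3/10 + 1435/9082*1/5 + 928/4541*1/10 + 1001/4541*1/5 = 906/4541 = pi_Y  (ok)
  1977/9082*1/5 + 906/4541*1/10 + 1435/9082*1/5 + 928/4541*1/5 + 1001/4541*1/10 = 1435/9082 = pi_Z  (ok)
  1977/9082*3/10 + 906/4541*1/5 + 1435/9082*1/10 + 928/4541*3/10 + 1001/4541*1/10 = 928/4541 = pi_W  (ok)
  1977/9082*1/5 + 906/4541*1/5 + 1435/9082*1/5 + 928/4541*3/10 + 1001/4541*1/5 = 1001/4541 = pi_U  (ok)

Answer: 1977/9082 906/4541 1435/9082 928/4541 1001/4541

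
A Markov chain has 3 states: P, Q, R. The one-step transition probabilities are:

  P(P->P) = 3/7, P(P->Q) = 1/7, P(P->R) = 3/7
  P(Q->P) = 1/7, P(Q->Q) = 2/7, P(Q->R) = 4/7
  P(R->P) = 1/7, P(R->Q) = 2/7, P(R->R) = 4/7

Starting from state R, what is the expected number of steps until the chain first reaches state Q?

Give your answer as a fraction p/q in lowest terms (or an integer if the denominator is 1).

Let h_i = expected steps to first reach Q from state i.
Boundary: h_Q = 0.
First-step equations for the other states:
  h_P = 1 + 3/7*h_P + 1/7*h_Q + 3/7*h_R
  h_R = 1 + 1/7*h_P + 2/7*h_Q + 4/7*h_R

Substituting h_Q = 0 and rearranging gives the linear system (I - Q) h = 1:
  [4/7, -3/7] . (h_P, h_R) = 1
  [-1/7, 3/7] . (h_P, h_R) = 1

Solving yields:
  h_P = 14/3
  h_R = 35/9

Starting state is R, so the expected hitting time is h_R = 35/9.

Answer: 35/9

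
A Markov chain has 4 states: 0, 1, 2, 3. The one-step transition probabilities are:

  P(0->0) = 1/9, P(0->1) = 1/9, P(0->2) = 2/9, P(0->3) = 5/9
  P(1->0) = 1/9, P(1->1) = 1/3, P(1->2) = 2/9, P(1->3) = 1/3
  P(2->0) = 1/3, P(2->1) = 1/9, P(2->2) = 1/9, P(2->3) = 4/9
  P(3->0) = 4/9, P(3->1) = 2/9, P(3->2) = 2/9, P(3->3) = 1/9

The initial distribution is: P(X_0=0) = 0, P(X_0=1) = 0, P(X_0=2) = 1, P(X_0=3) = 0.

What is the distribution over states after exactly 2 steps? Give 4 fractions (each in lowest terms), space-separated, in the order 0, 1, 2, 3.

Propagating the distribution step by step (d_{t+1} = d_t * P):
d_0 = (0=0, 1=0, 2=1, 3=0)
  d_1[0] = 0*1/9 + 0*1/9 + 1*1/3 + 0*4/9 = 1/3
  d_1[1] = 0*1/9 + 0*1/3 + 1*1/9 + 0*2/9 = 1/9
  d_1[2] = 0*2/9 + 0*2/9 + 1*1/9 + 0*2/9 = 1/9
  d_1[3] = 0*5/9 + 0*1/3 + 1*4/9 + 0*1/9 = 4/9
d_1 = (0=1/3, 1=1/9, 2=1/9, 3=4/9)
  d_2[0] = 1/3*1/9 + 1/9*1/9 + 1/9*1/3 + 4/9*4/9 = 23/81
  d_2[1] = 1/3*1/9 + 1/9*1/3 + 1/9*1/9 + 4/9*2/9 = 5/27
  d_2[2] = 1/3*2/9 + 1/9*2/9 + 1/9*1/9 + 4/9*2/9 = 17/81
  d_2[3] = 1/3*5/9 + 1/9*1/3 + 1/9*4/9 + 4/9*1/9 = 26/81
d_2 = (0=23/81, 1=5/27, 2=17/81, 3=26/81)

Answer: 23/81 5/27 17/81 26/81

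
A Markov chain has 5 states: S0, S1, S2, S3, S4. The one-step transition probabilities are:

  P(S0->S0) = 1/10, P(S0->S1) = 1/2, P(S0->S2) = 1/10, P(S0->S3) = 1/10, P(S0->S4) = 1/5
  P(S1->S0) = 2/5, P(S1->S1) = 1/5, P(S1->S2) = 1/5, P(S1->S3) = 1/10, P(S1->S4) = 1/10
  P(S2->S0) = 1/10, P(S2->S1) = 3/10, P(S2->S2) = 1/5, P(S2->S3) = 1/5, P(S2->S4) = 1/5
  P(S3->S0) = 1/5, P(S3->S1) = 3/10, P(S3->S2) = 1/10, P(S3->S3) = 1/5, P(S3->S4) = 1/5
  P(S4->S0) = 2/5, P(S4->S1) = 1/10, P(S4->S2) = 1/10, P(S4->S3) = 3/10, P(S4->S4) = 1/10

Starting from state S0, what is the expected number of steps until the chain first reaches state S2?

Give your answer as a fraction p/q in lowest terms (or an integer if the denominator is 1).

Let h_i = expected steps to first reach S2 from state i.
Boundary: h_S2 = 0.
First-step equations for the other states:
  h_S0 = 1 + 1/10*h_S0 + 1/2*h_S1 + 1/10*h_S2 + 1/10*h_S3 + 1/5*h_S4
  h_S1 = 1 + 2/5*h_S0 + 1/5*h_S1 + 1/5*h_S2 + 1/10*h_S3 + 1/10*h_S4
  h_S3 = 1 + 1/5*h_S0 + 3/10*h_S1 + 1/10*h_S2 + 1/5*h_S3 + 1/5*h_S4
  h_S4 = 1 + 2/5*h_S0 + 1/10*h_S1 + 1/10*h_S2 + 3/10*h_S3 + 1/10*h_S4

Substituting h_S2 = 0 and rearranging gives the linear system (I - Q) h = 1:
  [9/10, -1/2, -1/10, -1/5] . (h_S0, h_S1, h_S3, h_S4) = 1
  [-2/5, 4/5, -1/10, -1/10] . (h_S0, h_S1, h_S3, h_S4) = 1
  [-1/5, -3/10, 4/5, -1/5] . (h_S0, h_S1, h_S3, h_S4) = 1
  [-2/5, -1/10, -3/10, 9/10] . (h_S0, h_S1, h_S3, h_S4) = 1

Solving yields:
  h_S0 = 1247/164
  h_S1 = 7
  h_S3 = 1269/164
  h_S4 = 1287/164

Starting state is S0, so the expected hitting time is h_S0 = 1247/164.

Answer: 1247/164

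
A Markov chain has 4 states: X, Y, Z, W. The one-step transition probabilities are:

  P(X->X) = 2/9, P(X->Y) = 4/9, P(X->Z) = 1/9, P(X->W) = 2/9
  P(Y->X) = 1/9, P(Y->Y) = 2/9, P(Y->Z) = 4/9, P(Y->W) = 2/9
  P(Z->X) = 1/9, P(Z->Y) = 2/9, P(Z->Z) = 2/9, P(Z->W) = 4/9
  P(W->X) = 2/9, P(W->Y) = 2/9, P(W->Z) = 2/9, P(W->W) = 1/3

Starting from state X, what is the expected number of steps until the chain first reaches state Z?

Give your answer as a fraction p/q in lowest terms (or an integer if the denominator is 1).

Let h_i = expected steps to first reach Z from state i.
Boundary: h_Z = 0.
First-step equations for the other states:
  h_X = 1 + 2/9*h_X + 4/9*h_Y + 1/9*h_Z + 2/9*h_W
  h_Y = 1 + 1/9*h_X + 2/9*h_Y + 4/9*h_Z + 2/9*h_W
  h_W = 1 + 2/9*h_X + 2/9*h_Y + 2/9*h_Z + 1/3*h_W

Substituting h_Z = 0 and rearranging gives the linear system (I - Q) h = 1:
  [7/9, -4/9, -2/9] . (h_X, h_Y, h_W) = 1
  [-1/9, 7/9, -2/9] . (h_X, h_Y, h_W) = 1
  [-2/9, -2/9, 2/3] . (h_X, h_Y, h_W) = 1

Solving yields:
  h_X = 396/97
  h_Y = 288/97
  h_W = 747/194

Starting state is X, so the expected hitting time is h_X = 396/97.

Answer: 396/97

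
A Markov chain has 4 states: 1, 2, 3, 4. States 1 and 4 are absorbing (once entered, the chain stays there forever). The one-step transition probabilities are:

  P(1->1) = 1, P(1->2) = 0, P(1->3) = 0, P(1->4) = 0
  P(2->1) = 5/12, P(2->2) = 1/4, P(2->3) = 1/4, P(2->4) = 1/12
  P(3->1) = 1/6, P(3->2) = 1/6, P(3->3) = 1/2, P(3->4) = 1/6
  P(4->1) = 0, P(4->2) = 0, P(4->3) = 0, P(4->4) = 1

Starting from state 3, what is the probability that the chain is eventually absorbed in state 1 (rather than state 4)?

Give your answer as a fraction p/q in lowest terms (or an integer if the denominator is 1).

Answer: 7/12

Derivation:
Let a_i = P(absorbed in 1 | start in state i).
Boundary conditions: a_1 = 1, a_4 = 0.
For each transient state i, a_i = sum_j P(i->j) * a_j:
  a_2 = 5/12*a_1 + 1/4*a_2 + 1/4*a_3 + 1/12*a_4
  a_3 = 1/6*a_1 + 1/6*a_2 + 1/2*a_3 + 1/6*a_4

Substituting a_1 = 1 and a_4 = 0, rearrange to (I - Q) a = r where r[i] = P(i -> 1):
  [3/4, -1/4] . (a_2, a_3) = 5/12
  [-1/6, 1/2] . (a_2, a_3) = 1/6

Solving yields:
  a_2 = 3/4
  a_3 = 7/12

Starting state is 3, so the absorption probability is a_3 = 7/12.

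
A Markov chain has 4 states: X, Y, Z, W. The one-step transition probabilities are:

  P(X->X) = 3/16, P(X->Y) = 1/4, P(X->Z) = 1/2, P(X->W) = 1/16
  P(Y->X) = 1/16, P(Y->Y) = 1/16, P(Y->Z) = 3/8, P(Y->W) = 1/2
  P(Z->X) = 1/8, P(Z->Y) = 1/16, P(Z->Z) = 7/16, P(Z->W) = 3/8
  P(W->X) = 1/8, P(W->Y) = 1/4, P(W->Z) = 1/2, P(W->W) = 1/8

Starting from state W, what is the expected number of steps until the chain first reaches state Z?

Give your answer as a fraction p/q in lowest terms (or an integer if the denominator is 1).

Answer: 19/9

Derivation:
Let h_i = expected steps to first reach Z from state i.
Boundary: h_Z = 0.
First-step equations for the other states:
  h_X = 1 + 3/16*h_X + 1/4*h_Y + 1/2*h_Z + 1/16*h_W
  h_Y = 1 + 1/16*h_X + 1/16*h_Y + 3/8*h_Z + 1/2*h_W
  h_W = 1 + 1/8*h_X + 1/4*h_Y + 1/2*h_Z + 1/8*h_W

Substituting h_Z = 0 and rearranging gives the linear system (I - Q) h = 1:
  [13/16, -1/4, -1/16] . (h_X, h_Y, h_W) = 1
  [-1/16, 15/16, -1/2] . (h_X, h_Y, h_W) = 1
  [-1/8, -1/4, 7/8] . (h_X, h_Y, h_W) = 1

Solving yields:
  h_X = 19/9
  h_Y = 7/3
  h_W = 19/9

Starting state is W, so the expected hitting time is h_W = 19/9.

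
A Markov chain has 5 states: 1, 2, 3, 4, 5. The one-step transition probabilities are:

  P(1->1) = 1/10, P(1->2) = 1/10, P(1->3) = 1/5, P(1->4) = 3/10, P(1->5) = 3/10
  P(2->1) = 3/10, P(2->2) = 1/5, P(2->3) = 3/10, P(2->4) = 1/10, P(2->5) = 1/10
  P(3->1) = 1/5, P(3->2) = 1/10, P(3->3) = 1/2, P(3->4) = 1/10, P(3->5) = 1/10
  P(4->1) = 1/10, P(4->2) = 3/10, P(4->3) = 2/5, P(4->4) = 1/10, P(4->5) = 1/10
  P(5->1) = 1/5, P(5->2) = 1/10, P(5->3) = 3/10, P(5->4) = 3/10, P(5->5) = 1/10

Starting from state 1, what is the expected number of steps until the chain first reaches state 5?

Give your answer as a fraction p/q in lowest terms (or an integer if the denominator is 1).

Let h_i = expected steps to first reach 5 from state i.
Boundary: h_5 = 0.
First-step equations for the other states:
  h_1 = 1 + 1/10*h_1 + 1/10*h_2 + 1/5*h_3 + 3/10*h_4 + 3/10*h_5
  h_2 = 1 + 3/10*h_1 + 1/5*h_2 + 3/10*h_3 + 1/10*h_4 + 1/10*h_5
  h_3 = 1 + 1/5*h_1 + 1/10*h_2 + 1/2*h_3 + 1/10*h_4 + 1/10*h_5
  h_4 = 1 + 1/10*h_1 + 3/10*h_2 + 2/5*h_3 + 1/10*h_4 + 1/10*h_5

Substituting h_5 = 0 and rearranging gives the linear system (I - Q) h = 1:
  [9/10, -1/10, -1/5, -3/10] . (h_1, h_2, h_3, h_4) = 1
  [-3/10, 4/5, -3/10, -1/10] . (h_1, h_2, h_3, h_4) = 1
  [-1/5, -1/10, 1/2, -1/10] . (h_1, h_2, h_3, h_4) = 1
  [-1/10, -3/10, -2/5, 9/10] . (h_1, h_2, h_3, h_4) = 1

Solving yields:
  h_1 = 824/137
  h_2 = 984/137
  h_3 = 1004/137
  h_4 = 1018/137

Starting state is 1, so the expected hitting time is h_1 = 824/137.

Answer: 824/137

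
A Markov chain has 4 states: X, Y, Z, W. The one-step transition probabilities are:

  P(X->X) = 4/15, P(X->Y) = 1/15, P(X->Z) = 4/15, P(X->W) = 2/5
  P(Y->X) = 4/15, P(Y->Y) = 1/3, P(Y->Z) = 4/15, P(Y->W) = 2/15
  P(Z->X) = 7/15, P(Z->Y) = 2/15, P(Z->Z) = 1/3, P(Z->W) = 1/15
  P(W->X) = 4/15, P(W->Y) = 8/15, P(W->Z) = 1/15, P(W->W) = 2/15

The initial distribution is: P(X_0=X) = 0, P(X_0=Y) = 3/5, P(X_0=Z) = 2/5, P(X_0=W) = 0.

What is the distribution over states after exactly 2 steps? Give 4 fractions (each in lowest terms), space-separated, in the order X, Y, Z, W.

Answer: 122/375 229/1125 298/1125 232/1125

Derivation:
Propagating the distribution step by step (d_{t+1} = d_t * P):
d_0 = (X=0, Y=3/5, Z=2/5, W=0)
  d_1[X] = 0*4/15 + 3/5*4/15 + 2/5*7/15 + 0*4/15 = 26/75
  d_1[Y] = 0*1/15 + 3/5*1/3 + 2/5*2/15 + 0*8/15 = 19/75
  d_1[Z] = 0*4/15 + 3/5*4/15 + 2/5*1/3 + 0*1/15 = 22/75
  d_1[W] = 0*2/5 + 3/5*2/15 + 2/5*1/15 + 0*2/15 = 8/75
d_1 = (X=26/75, Y=19/75, Z=22/75, W=8/75)
  d_2[X] = 26/75*4/15 + 19/75*4/15 + 22/75*7/15 + 8/75*4/15 = 122/375
  d_2[Y] = 26/75*1/15 + 19/75*1/3 + 22/75*2/15 + 8/75*8/15 = 229/1125
  d_2[Z] = 26/75*4/15 + 19/75*4/15 + 22/75*1/3 + 8/75*1/15 = 298/1125
  d_2[W] = 26/75*2/5 + 19/75*2/15 + 22/75*1/15 + 8/75*2/15 = 232/1125
d_2 = (X=122/375, Y=229/1125, Z=298/1125, W=232/1125)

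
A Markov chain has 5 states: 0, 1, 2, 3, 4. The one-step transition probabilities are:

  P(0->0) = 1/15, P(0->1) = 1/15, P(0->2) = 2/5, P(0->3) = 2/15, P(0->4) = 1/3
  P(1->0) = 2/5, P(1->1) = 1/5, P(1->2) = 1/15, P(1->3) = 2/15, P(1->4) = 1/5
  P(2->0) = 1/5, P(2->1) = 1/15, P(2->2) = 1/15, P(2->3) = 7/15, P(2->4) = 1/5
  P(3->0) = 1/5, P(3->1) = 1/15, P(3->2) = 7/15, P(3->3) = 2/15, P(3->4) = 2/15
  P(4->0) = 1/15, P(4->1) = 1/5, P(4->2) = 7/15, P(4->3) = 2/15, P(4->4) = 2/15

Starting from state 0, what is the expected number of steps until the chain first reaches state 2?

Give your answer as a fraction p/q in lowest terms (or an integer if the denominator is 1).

Answer: 3150/1219

Derivation:
Let h_i = expected steps to first reach 2 from state i.
Boundary: h_2 = 0.
First-step equations for the other states:
  h_0 = 1 + 1/15*h_0 + 1/15*h_1 + 2/5*h_2 + 2/15*h_3 + 1/3*h_4
  h_1 = 1 + 2/5*h_0 + 1/5*h_1 + 1/15*h_2 + 2/15*h_3 + 1/5*h_4
  h_3 = 1 + 1/5*h_0 + 1/15*h_1 + 7/15*h_2 + 2/15*h_3 + 2/15*h_4
  h_4 = 1 + 1/15*h_0 + 1/5*h_1 + 7/15*h_2 + 2/15*h_3 + 2/15*h_4

Substituting h_2 = 0 and rearranging gives the linear system (I - Q) h = 1:
  [14/15, -1/15, -2/15, -1/3] . (h_0, h_1, h_3, h_4) = 1
  [-2/5, 4/5, -2/15, -1/5] . (h_0, h_1, h_3, h_4) = 1
  [-1/5, -1/15, 13/15, -2/15] . (h_0, h_1, h_3, h_4) = 1
  [-1/15, -1/5, -2/15, 13/15] . (h_0, h_1, h_3, h_4) = 1

Solving yields:
  h_0 = 3150/1219
  h_1 = 74250/20723
  h_3 = 50115/20723
  h_4 = 52875/20723

Starting state is 0, so the expected hitting time is h_0 = 3150/1219.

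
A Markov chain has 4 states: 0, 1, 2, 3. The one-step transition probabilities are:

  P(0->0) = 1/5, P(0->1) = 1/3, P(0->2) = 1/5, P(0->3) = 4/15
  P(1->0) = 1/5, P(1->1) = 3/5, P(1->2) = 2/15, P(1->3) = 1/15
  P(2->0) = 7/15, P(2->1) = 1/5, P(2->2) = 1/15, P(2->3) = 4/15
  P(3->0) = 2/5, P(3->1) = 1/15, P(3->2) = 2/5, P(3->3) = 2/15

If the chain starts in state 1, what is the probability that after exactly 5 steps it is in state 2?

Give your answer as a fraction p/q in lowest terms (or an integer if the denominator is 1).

Answer: 3107/16875

Derivation:
Computing P^5 by repeated multiplication:
P^1 =
  0: [1/5, 1/3, 1/5, 4/15]
  1: [1/5, 3/5, 2/15, 1/15]
  2: [7/15, 1/5, 1/15, 4/15]
  3: [2/5, 1/15, 2/5, 2/15]
P^2 =
  0: [23/75, 73/225, 46/225, 37/225]
  1: [56/225, 103/225, 7/45, 31/225]
  2: [61/225, 23/75, 52/225, 43/225]
  3: [1/3, 59/225, 38/225, 53/225]
P^3 =
  0: [194/675, 1177/3375, 23/125, 607/3375]
  1: [908/3375, 1343/3375, 119/675, 529/3375]
  2: [1012/3375, 1/3, 631/3375, 607/3375]
  3: [986/3375, 1073/3375, 233/1125, 617/3375]
P^4 =
  0: [962/3375, 5971/16875, 9527/50625, 1751/10125]
  1: [14092/50625, 18941/50625, 9179/50625, 8413/50625]
  2: [2894/10125, 131/375, 9559/50625, 8911/50625]
  3: [4924/16875, 5767/16875, 1901/10125, 9047/50625]
P^5 =
  0: [216248/759375, 270703/759375, 141173/759375, 131251/759375]
  1: [42766/151875, 92293/253125, 3107/16875, 128851/759375]
  2: [216844/759375, 89701/253125, 28361/151875, 131623/759375]
  3: [217036/759375, 267131/759375, 28541/151875, 132503/759375]

(P^5)[1 -> 2] = 3107/16875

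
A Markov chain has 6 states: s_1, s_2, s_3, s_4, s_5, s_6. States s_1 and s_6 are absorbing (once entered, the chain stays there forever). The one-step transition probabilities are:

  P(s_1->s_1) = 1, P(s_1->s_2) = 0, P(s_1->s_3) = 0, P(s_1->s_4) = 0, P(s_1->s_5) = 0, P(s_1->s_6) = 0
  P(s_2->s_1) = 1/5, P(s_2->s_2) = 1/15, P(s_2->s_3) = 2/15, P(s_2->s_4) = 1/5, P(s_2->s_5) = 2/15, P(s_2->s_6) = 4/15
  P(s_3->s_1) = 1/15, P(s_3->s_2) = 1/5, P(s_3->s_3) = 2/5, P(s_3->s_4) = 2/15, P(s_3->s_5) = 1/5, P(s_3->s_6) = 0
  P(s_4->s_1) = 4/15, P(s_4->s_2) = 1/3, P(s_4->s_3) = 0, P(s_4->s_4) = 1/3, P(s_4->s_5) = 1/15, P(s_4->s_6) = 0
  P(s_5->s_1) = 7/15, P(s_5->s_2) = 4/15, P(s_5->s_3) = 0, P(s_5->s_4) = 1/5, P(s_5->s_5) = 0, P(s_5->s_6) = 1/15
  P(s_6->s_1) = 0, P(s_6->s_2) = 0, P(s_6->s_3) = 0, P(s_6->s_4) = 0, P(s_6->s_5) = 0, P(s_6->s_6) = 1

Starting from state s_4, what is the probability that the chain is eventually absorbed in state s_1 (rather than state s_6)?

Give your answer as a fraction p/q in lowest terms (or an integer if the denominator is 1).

Answer: 10787/13871

Derivation:
Let a_i = P(absorbed in s_1 | start in state i).
Boundary conditions: a_s_1 = 1, a_s_6 = 0.
For each transient state i, a_i = sum_j P(i->j) * a_j:
  a_s_2 = 1/5*a_s_1 + 1/15*a_s_2 + 2/15*a_s_3 + 1/5*a_s_4 + 2/15*a_s_5 + 4/15*a_s_6
  a_s_3 = 1/15*a_s_1 + 1/5*a_s_2 + 2/5*a_s_3 + 2/15*a_s_4 + 1/5*a_s_5 + 0*a_s_6
  a_s_4 = 4/15*a_s_1 + 1/3*a_s_2 + 0*a_s_3 + 1/3*a_s_4 + 1/15*a_s_5 + 0*a_s_6
  a_s_5 = 7/15*a_s_1 + 4/15*a_s_2 + 0*a_s_3 + 1/5*a_s_4 + 0*a_s_5 + 1/15*a_s_6

Substituting a_s_1 = 1 and a_s_6 = 0, rearrange to (I - Q) a = r where r[i] = P(i -> s_1):
  [14/15, -2/15, -1/5, -2/15] . (a_s_2, a_s_3, a_s_4, a_s_5) = 1/5
  [-1/5, 3/5, -2/15, -1/5] . (a_s_2, a_s_3, a_s_4, a_s_5) = 1/15
  [-1/3, 0, 2/3, -1/15] . (a_s_2, a_s_3, a_s_4, a_s_5) = 4/15
  [-4/15, 0, -1/5, 1] . (a_s_2, a_s_3, a_s_4, a_s_5) = 7/15

Solving yields:
  a_s_2 = 8308/13871
  a_s_3 = 10323/13871
  a_s_4 = 10787/13871
  a_s_5 = 986/1261

Starting state is s_4, so the absorption probability is a_s_4 = 10787/13871.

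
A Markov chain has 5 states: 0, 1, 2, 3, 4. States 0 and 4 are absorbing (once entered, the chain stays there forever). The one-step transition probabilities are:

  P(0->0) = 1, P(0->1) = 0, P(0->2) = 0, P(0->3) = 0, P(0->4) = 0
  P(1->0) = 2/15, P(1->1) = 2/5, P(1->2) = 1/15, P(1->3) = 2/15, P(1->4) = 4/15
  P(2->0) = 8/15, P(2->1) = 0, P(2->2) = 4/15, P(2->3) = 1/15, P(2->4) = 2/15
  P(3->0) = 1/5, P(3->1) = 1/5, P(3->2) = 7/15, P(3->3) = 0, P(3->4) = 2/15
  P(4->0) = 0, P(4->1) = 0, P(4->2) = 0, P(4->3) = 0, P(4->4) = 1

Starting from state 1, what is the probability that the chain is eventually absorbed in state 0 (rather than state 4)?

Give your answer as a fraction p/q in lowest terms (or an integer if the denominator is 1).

Let a_i = P(absorbed in 0 | start in state i).
Boundary conditions: a_0 = 1, a_4 = 0.
For each transient state i, a_i = sum_j P(i->j) * a_j:
  a_1 = 2/15*a_0 + 2/5*a_1 + 1/15*a_2 + 2/15*a_3 + 4/15*a_4
  a_2 = 8/15*a_0 + 0*a_1 + 4/15*a_2 + 1/15*a_3 + 2/15*a_4
  a_3 = 1/5*a_0 + 1/5*a_1 + 7/15*a_2 + 0*a_3 + 2/15*a_4

Substituting a_0 = 1 and a_4 = 0, rearrange to (I - Q) a = r where r[i] = P(i -> 0):
  [3/5, -1/15, -2/15] . (a_1, a_2, a_3) = 2/15
  [0, 11/15, -1/15] . (a_1, a_2, a_3) = 8/15
  [-1/5, -7/15, 1] . (a_1, a_2, a_3) = 1/5

Solving yields:
  a_1 = 617/1353
  a_2 = 355/451
  a_3 = 27/41

Starting state is 1, so the absorption probability is a_1 = 617/1353.

Answer: 617/1353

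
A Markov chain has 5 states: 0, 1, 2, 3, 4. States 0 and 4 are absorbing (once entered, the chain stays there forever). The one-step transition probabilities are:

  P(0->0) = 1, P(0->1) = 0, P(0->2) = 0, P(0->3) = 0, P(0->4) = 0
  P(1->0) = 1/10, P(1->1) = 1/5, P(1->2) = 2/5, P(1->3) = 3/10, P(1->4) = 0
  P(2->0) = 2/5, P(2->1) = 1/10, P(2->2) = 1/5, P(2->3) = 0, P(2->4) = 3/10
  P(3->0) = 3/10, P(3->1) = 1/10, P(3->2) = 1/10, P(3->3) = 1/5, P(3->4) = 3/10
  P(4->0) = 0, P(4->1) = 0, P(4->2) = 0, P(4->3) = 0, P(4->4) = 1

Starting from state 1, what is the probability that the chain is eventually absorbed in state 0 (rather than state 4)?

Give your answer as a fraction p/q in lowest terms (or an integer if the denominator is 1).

Let a_i = P(absorbed in 0 | start in state i).
Boundary conditions: a_0 = 1, a_4 = 0.
For each transient state i, a_i = sum_j P(i->j) * a_j:
  a_1 = 1/10*a_0 + 1/5*a_1 + 2/5*a_2 + 3/10*a_3 + 0*a_4
  a_2 = 2/5*a_0 + 1/10*a_1 + 1/5*a_2 + 0*a_3 + 3/10*a_4
  a_3 = 3/10*a_0 + 1/10*a_1 + 1/10*a_2 + 1/5*a_3 + 3/10*a_4

Substituting a_0 = 1 and a_4 = 0, rearrange to (I - Q) a = r where r[i] = P(i -> 0):
  [4/5, -2/5, -3/10] . (a_1, a_2, a_3) = 1/10
  [-1/10, 4/5, 0] . (a_1, a_2, a_3) = 2/5
  [-1/10, -1/10, 4/5] . (a_1, a_2, a_3) = 3/10

Solving yields:
  a_1 = 92/151
  a_2 = 87/151
  a_3 = 79/151

Starting state is 1, so the absorption probability is a_1 = 92/151.

Answer: 92/151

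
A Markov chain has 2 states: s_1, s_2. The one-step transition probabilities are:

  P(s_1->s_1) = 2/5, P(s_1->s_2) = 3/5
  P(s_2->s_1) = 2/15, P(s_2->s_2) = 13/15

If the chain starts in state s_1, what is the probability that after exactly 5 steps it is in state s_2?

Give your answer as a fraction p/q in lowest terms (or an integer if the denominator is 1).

Answer: 68941/84375

Derivation:
Computing P^5 by repeated multiplication:
P^1 =
  s_1: [2/5, 3/5]
  s_2: [2/15, 13/15]
P^2 =
  s_1: [6/25, 19/25]
  s_2: [38/225, 187/225]
P^3 =
  s_1: [74/375, 301/375]
  s_2: [602/3375, 2773/3375]
P^4 =
  s_1: [1046/5625, 4579/5625]
  s_2: [9158/50625, 41467/50625]
P^5 =
  s_1: [15434/84375, 68941/84375]
  s_2: [137882/759375, 621493/759375]

(P^5)[s_1 -> s_2] = 68941/84375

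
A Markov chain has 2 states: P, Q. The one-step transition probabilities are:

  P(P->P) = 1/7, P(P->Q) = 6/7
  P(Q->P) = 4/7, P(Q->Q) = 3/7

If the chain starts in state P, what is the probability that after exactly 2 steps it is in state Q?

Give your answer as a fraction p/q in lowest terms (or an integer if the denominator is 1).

Computing P^2 by repeated multiplication:
P^1 =
  P: [1/7, 6/7]
  Q: [4/7, 3/7]
P^2 =
  P: [25/49, 24/49]
  Q: [16/49, 33/49]

(P^2)[P -> Q] = 24/49

Answer: 24/49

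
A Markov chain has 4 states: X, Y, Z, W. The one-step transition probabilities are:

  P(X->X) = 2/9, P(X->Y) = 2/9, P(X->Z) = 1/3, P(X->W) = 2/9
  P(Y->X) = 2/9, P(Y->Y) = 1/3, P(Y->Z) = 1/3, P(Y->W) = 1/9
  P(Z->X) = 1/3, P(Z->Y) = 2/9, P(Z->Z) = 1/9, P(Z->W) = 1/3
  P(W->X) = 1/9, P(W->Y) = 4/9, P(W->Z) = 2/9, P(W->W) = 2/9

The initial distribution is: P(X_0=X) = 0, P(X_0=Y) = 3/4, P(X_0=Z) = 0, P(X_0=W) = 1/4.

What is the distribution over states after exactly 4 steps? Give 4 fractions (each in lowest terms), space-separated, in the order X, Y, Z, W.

Propagating the distribution step by step (d_{t+1} = d_t * P):
d_0 = (X=0, Y=3/4, Z=0, W=1/4)
  d_1[X] = 0*2/9 + 3/4*2/9 + 0*1/3 + 1/4*1/9 = 7/36
  d_1[Y] = 0*2/9 + 3/4*1/3 + 0*2/9 + 1/4*4/9 = 13/36
  d_1[Z] = 0*1/3 + 3/4*1/3 + 0*1/9 + 1/4*2/9 = 11/36
  d_1[W] = 0*2/9 + 3/4*1/9 + 0*1/3 + 1/4*2/9 = 5/36
d_1 = (X=7/36, Y=13/36, Z=11/36, W=5/36)
  d_2[X] = 7/36*2/9 + 13/36*2/9 + 11/36*1/3 + 5/36*1/9 = 13/54
  d_2[Y] = 7/36*2/9 + 13/36*1/3 + 11/36*2/9 + 5/36*4/9 = 95/324
  d_2[Z] = 7/36*1/3 + 13/36*1/3 + 11/36*1/9 + 5/36*2/9 = 1/4
  d_2[W] = 7/36*2/9 + 13/36*1/9 + 11/36*1/3 + 5/36*2/9 = 35/162
d_2 = (X=13/54, Y=95/324, Z=1/4, W=35/162)
  d_3[X] = 13/54*2/9 + 95/324*2/9 + 1/4*1/3 + 35/162*1/9 = 659/2916
  d_3[Y] = 13/54*2/9 + 95/324*1/3 + 1/4*2/9 + 35/162*4/9 = 883/2916
  d_3[Z] = 13/54*1/3 + 95/324*1/3 + 1/4*1/9 + 35/162*2/9 = 185/729
  d_3[W] = 13/54*2/9 + 95/324*1/9 + 1/4*1/3 + 35/162*2/9 = 317/1458
d_3 = (X=659/2916, Y=883/2916, Z=185/729, W=317/1458)
  d_4[X] = 659/2916*2/9 + 883/2916*2/9 + 185/729*1/3 + 317/1458*1/9 = 2969/13122
  d_4[Y] = 659/2916*2/9 + 883/2916*1/3 + 185/729*2/9 + 317/1458*4/9 = 887/2916
  d_4[Z] = 659/2916*1/3 + 883/2916*1/3 + 185/729*1/9 + 317/1458*2/9 = 3317/13122
  d_4[W] = 659/2916*2/9 + 883/2916*1/9 + 185/729*1/3 + 317/1458*2/9 = 5689/26244
d_4 = (X=2969/13122, Y=887/2916, Z=3317/13122, W=5689/26244)

Answer: 2969/13122 887/2916 3317/13122 5689/26244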